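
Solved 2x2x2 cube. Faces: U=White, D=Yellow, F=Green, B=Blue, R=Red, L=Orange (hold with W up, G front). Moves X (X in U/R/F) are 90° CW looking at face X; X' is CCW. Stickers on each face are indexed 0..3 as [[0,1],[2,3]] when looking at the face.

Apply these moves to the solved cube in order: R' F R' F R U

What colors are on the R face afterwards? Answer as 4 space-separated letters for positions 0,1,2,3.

After move 1 (R'): R=RRRR U=WBWB F=GWGW D=YGYG B=YBYB
After move 2 (F): F=GGWW U=WBOO R=WRBR D=RRYG L=OYOG
After move 3 (R'): R=RRWB U=WYOY F=GBWO D=RGYW B=GBRB
After move 4 (F): F=WGOB U=WYGY R=ORYB D=WRYW L=OROG
After move 5 (R): R=YOBR U=WGGB F=WROW D=WRYG B=YBYB
After move 6 (U): U=GWBG F=YOOW R=YBBR B=ORYB L=WROG
Query: R face = YBBR

Answer: Y B B R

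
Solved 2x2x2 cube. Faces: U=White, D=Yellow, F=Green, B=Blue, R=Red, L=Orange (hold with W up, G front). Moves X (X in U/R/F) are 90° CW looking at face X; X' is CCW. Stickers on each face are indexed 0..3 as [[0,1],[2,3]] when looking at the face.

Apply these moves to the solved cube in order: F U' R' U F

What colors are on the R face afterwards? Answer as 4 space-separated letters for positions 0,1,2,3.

Answer: W R B W

Derivation:
After move 1 (F): F=GGGG U=WWOO R=WRWR D=RRYY L=OYOY
After move 2 (U'): U=WOWO F=OYGG R=GGWR B=WRBB L=BBOY
After move 3 (R'): R=GRGW U=WBWW F=OOGO D=RYYG B=YRRB
After move 4 (U): U=WWWB F=GRGO R=YRGW B=BBRB L=OOOY
After move 5 (F): F=GGOR U=WWYO R=WRBW D=GYYG L=OROY
Query: R face = WRBW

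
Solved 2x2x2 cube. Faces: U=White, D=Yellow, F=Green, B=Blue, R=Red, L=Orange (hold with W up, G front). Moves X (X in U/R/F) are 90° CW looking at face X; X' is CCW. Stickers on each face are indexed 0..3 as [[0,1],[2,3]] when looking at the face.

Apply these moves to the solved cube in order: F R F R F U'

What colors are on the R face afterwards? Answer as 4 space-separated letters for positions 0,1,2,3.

Answer: Y G R W

Derivation:
After move 1 (F): F=GGGG U=WWOO R=WRWR D=RRYY L=OYOY
After move 2 (R): R=WWRR U=WGOG F=GRGY D=RBYB B=OBWB
After move 3 (F): F=GGYR U=WGYY R=OWGR D=RWYB L=OROB
After move 4 (R): R=GORW U=WGYR F=GWYB D=RWYO B=YBGB
After move 5 (F): F=YGBW U=WGBR R=YORW D=RGYO L=OROW
After move 6 (U'): U=GRWB F=ORBW R=YGRW B=YOGB L=YBOW
Query: R face = YGRW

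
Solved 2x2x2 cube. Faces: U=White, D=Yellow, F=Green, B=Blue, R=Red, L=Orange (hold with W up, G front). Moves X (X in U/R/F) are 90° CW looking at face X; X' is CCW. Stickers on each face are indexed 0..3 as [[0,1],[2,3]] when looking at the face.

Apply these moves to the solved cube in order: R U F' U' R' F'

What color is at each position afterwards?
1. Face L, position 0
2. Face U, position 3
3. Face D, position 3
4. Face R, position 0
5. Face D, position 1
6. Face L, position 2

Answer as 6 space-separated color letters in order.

After move 1 (R): R=RRRR U=WGWG F=GYGY D=YBYB B=WBWB
After move 2 (U): U=WWGG F=RRGY R=WBRR B=OOWB L=GYOO
After move 3 (F'): F=RYRG U=WWWR R=BBYR D=YOYB L=GGOG
After move 4 (U'): U=WRWW F=GGRG R=RYYR B=BBWB L=OOOG
After move 5 (R'): R=YRRY U=WWWB F=GRRW D=YGYG B=BBOB
After move 6 (F'): F=RWGR U=WWYR R=GRYY D=OGYG L=OBOW
Query 1: L[0] = O
Query 2: U[3] = R
Query 3: D[3] = G
Query 4: R[0] = G
Query 5: D[1] = G
Query 6: L[2] = O

Answer: O R G G G O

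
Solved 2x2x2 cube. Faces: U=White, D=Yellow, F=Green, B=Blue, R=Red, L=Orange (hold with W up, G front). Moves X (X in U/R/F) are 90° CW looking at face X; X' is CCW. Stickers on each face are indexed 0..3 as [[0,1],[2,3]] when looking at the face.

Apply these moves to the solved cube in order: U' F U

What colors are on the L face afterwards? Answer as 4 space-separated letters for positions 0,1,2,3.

Answer: G O O Y

Derivation:
After move 1 (U'): U=WWWW F=OOGG R=GGRR B=RRBB L=BBOO
After move 2 (F): F=GOGO U=WWOB R=WGWR D=RGYY L=BYOY
After move 3 (U): U=OWBW F=WGGO R=RRWR B=BYBB L=GOOY
Query: L face = GOOY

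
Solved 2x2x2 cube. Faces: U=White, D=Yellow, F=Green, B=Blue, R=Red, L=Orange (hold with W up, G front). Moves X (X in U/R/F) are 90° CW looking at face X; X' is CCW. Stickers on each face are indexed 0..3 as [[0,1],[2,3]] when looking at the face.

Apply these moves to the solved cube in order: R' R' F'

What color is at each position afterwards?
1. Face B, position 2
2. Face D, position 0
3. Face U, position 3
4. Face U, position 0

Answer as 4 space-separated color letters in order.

Answer: G O R W

Derivation:
After move 1 (R'): R=RRRR U=WBWB F=GWGW D=YGYG B=YBYB
After move 2 (R'): R=RRRR U=WYWY F=GBGB D=YWYW B=GBGB
After move 3 (F'): F=BBGG U=WYRR R=WRYR D=OOYW L=OYOW
Query 1: B[2] = G
Query 2: D[0] = O
Query 3: U[3] = R
Query 4: U[0] = W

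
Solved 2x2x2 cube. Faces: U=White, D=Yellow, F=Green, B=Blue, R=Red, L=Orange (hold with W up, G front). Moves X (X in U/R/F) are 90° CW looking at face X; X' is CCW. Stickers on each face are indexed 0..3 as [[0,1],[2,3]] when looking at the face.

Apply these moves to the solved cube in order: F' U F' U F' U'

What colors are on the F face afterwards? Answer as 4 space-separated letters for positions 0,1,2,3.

After move 1 (F'): F=GGGG U=WWRR R=YRYR D=OOYY L=OWOW
After move 2 (U): U=RWRW F=YRGG R=BBYR B=OWBB L=GGOW
After move 3 (F'): F=RGYG U=RWBY R=OBOR D=GWYY L=GWOR
After move 4 (U): U=BRYW F=OBYG R=OWOR B=GWBB L=RGOR
After move 5 (F'): F=BGOY U=BROO R=WWGR D=GRYY L=RWOY
After move 6 (U'): U=ROBO F=RWOY R=BGGR B=WWBB L=GWOY
Query: F face = RWOY

Answer: R W O Y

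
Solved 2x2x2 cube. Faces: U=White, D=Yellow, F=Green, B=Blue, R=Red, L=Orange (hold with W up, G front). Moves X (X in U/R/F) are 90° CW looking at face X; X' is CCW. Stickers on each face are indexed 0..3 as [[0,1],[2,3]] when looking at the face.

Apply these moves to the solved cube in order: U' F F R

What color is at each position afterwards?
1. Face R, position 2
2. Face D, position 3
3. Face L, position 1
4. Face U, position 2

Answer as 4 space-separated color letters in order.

Answer: R R R Y

Derivation:
After move 1 (U'): U=WWWW F=OOGG R=GGRR B=RRBB L=BBOO
After move 2 (F): F=GOGO U=WWOB R=WGWR D=RGYY L=BYOY
After move 3 (F): F=GGOO U=WWYY R=OGBR D=WWYY L=BROG
After move 4 (R): R=BORG U=WGYO F=GWOY D=WBYR B=YRWB
Query 1: R[2] = R
Query 2: D[3] = R
Query 3: L[1] = R
Query 4: U[2] = Y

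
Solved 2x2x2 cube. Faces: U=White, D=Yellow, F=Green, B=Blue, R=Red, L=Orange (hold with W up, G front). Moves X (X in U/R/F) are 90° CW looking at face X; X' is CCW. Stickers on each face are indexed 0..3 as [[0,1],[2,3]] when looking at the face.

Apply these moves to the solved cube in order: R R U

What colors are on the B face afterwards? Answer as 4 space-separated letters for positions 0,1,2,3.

After move 1 (R): R=RRRR U=WGWG F=GYGY D=YBYB B=WBWB
After move 2 (R): R=RRRR U=WYWY F=GBGB D=YWYW B=GBGB
After move 3 (U): U=WWYY F=RRGB R=GBRR B=OOGB L=GBOO
Query: B face = OOGB

Answer: O O G B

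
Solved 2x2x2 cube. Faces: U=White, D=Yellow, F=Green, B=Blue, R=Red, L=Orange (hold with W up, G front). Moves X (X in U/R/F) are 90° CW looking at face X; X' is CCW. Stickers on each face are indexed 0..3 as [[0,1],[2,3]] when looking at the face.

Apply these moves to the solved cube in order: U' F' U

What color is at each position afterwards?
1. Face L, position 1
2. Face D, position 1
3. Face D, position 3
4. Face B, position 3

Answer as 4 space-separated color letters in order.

After move 1 (U'): U=WWWW F=OOGG R=GGRR B=RRBB L=BBOO
After move 2 (F'): F=OGOG U=WWGR R=YGYR D=BOYY L=BWOW
After move 3 (U): U=GWRW F=YGOG R=RRYR B=BWBB L=OGOW
Query 1: L[1] = G
Query 2: D[1] = O
Query 3: D[3] = Y
Query 4: B[3] = B

Answer: G O Y B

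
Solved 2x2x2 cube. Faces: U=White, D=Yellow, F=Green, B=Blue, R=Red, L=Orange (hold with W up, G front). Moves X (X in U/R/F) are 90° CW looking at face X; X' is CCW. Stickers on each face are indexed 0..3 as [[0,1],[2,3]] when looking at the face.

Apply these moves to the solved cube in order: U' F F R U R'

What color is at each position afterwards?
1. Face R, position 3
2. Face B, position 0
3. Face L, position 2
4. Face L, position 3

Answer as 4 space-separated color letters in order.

After move 1 (U'): U=WWWW F=OOGG R=GGRR B=RRBB L=BBOO
After move 2 (F): F=GOGO U=WWOB R=WGWR D=RGYY L=BYOY
After move 3 (F): F=GGOO U=WWYY R=OGBR D=WWYY L=BROG
After move 4 (R): R=BORG U=WGYO F=GWOY D=WBYR B=YRWB
After move 5 (U): U=YWOG F=BOOY R=YRRG B=BRWB L=GWOG
After move 6 (R'): R=RGYR U=YWOB F=BWOG D=WOYY B=RRBB
Query 1: R[3] = R
Query 2: B[0] = R
Query 3: L[2] = O
Query 4: L[3] = G

Answer: R R O G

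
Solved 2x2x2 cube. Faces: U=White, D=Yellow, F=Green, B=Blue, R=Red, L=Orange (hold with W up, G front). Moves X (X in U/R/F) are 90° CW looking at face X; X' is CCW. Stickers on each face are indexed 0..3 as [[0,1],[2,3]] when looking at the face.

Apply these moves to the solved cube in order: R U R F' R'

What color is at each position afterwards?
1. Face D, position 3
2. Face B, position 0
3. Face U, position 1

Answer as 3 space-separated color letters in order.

After move 1 (R): R=RRRR U=WGWG F=GYGY D=YBYB B=WBWB
After move 2 (U): U=WWGG F=RRGY R=WBRR B=OOWB L=GYOO
After move 3 (R): R=RWRB U=WRGY F=RBGB D=YWYO B=GOWB
After move 4 (F'): F=BBRG U=WRRR R=WWYB D=YOYO L=GYOG
After move 5 (R'): R=WBWY U=WWRG F=BRRR D=YBYG B=OOOB
Query 1: D[3] = G
Query 2: B[0] = O
Query 3: U[1] = W

Answer: G O W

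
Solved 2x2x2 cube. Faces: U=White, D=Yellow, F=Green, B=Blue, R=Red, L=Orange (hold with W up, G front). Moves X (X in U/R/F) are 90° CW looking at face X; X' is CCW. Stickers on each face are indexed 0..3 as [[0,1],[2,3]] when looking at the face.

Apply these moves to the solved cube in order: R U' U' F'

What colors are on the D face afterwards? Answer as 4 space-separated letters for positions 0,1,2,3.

Answer: R O Y B

Derivation:
After move 1 (R): R=RRRR U=WGWG F=GYGY D=YBYB B=WBWB
After move 2 (U'): U=GGWW F=OOGY R=GYRR B=RRWB L=WBOO
After move 3 (U'): U=GWGW F=WBGY R=OORR B=GYWB L=RROO
After move 4 (F'): F=BYWG U=GWOR R=BOYR D=ROYB L=RWOG
Query: D face = ROYB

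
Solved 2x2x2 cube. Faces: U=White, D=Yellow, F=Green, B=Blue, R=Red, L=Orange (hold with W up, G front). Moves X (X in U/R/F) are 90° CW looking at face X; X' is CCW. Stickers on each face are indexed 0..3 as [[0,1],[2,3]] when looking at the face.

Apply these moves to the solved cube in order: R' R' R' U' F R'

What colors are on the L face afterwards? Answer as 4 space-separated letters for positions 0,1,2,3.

After move 1 (R'): R=RRRR U=WBWB F=GWGW D=YGYG B=YBYB
After move 2 (R'): R=RRRR U=WYWY F=GBGB D=YWYW B=GBGB
After move 3 (R'): R=RRRR U=WGWG F=GYGY D=YBYB B=WBWB
After move 4 (U'): U=GGWW F=OOGY R=GYRR B=RRWB L=WBOO
After move 5 (F): F=GOYO U=GGOB R=WYWR D=RGYB L=WYOB
After move 6 (R'): R=YRWW U=GWOR F=GGYB D=ROYO B=BRGB
Query: L face = WYOB

Answer: W Y O B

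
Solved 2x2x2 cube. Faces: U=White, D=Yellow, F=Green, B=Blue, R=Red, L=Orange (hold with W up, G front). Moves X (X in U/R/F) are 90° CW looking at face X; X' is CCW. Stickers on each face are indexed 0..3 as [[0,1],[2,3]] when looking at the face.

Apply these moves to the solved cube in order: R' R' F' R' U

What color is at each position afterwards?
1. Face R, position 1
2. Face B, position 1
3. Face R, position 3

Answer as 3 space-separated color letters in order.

After move 1 (R'): R=RRRR U=WBWB F=GWGW D=YGYG B=YBYB
After move 2 (R'): R=RRRR U=WYWY F=GBGB D=YWYW B=GBGB
After move 3 (F'): F=BBGG U=WYRR R=WRYR D=OOYW L=OYOW
After move 4 (R'): R=RRWY U=WGRG F=BYGR D=OBYG B=WBOB
After move 5 (U): U=RWGG F=RRGR R=WBWY B=OYOB L=BYOW
Query 1: R[1] = B
Query 2: B[1] = Y
Query 3: R[3] = Y

Answer: B Y Y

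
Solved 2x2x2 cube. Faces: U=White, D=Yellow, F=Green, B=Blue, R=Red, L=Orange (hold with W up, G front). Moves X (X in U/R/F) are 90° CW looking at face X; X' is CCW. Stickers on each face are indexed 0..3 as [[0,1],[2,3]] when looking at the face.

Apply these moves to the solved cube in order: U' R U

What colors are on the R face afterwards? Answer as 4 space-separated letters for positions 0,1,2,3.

After move 1 (U'): U=WWWW F=OOGG R=GGRR B=RRBB L=BBOO
After move 2 (R): R=RGRG U=WOWG F=OYGY D=YBYR B=WRWB
After move 3 (U): U=WWGO F=RGGY R=WRRG B=BBWB L=OYOO
Query: R face = WRRG

Answer: W R R G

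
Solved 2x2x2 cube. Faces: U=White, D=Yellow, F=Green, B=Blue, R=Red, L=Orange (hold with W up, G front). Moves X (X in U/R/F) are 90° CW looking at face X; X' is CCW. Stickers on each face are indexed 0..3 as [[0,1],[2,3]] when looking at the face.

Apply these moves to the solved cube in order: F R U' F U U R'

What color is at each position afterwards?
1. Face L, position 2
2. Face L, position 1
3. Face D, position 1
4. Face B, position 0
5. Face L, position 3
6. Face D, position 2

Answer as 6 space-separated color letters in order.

Answer: O R W B B Y

Derivation:
After move 1 (F): F=GGGG U=WWOO R=WRWR D=RRYY L=OYOY
After move 2 (R): R=WWRR U=WGOG F=GRGY D=RBYB B=OBWB
After move 3 (U'): U=GGWO F=OYGY R=GRRR B=WWWB L=OBOY
After move 4 (F): F=GOYY U=GGYB R=WROR D=RGYB L=OROB
After move 5 (U): U=YGBG F=WRYY R=WWOR B=ORWB L=GOOB
After move 6 (U): U=BYGG F=WWYY R=OROR B=GOWB L=WROB
After move 7 (R'): R=RROO U=BWGG F=WYYG D=RWYY B=BOGB
Query 1: L[2] = O
Query 2: L[1] = R
Query 3: D[1] = W
Query 4: B[0] = B
Query 5: L[3] = B
Query 6: D[2] = Y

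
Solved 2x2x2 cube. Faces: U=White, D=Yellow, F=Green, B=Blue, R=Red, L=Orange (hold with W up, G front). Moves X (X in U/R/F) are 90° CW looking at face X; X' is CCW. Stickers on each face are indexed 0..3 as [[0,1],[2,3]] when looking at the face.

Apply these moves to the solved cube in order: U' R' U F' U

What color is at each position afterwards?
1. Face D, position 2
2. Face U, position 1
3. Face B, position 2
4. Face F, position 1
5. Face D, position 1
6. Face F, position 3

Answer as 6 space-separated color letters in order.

After move 1 (U'): U=WWWW F=OOGG R=GGRR B=RRBB L=BBOO
After move 2 (R'): R=GRGR U=WBWR F=OWGW D=YOYG B=YRYB
After move 3 (U): U=WWRB F=GRGW R=YRGR B=BBYB L=OWOO
After move 4 (F'): F=RWGG U=WWYG R=ORYR D=WOYG L=OBOR
After move 5 (U): U=YWGW F=ORGG R=BBYR B=OBYB L=RWOR
Query 1: D[2] = Y
Query 2: U[1] = W
Query 3: B[2] = Y
Query 4: F[1] = R
Query 5: D[1] = O
Query 6: F[3] = G

Answer: Y W Y R O G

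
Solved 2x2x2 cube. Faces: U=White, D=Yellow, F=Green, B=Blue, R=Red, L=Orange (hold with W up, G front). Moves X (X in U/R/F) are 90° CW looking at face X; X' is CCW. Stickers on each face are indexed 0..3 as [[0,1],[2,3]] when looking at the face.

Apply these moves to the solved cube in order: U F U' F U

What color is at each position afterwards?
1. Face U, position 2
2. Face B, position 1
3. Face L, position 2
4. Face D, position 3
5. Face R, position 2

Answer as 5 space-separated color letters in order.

After move 1 (U): U=WWWW F=RRGG R=BBRR B=OOBB L=GGOO
After move 2 (F): F=GRGR U=WWOG R=WBWR D=RBYY L=GYOY
After move 3 (U'): U=WGWO F=GYGR R=GRWR B=WBBB L=OOOY
After move 4 (F): F=GGRY U=WGYO R=WROR D=WGYY L=OROB
After move 5 (U): U=YWOG F=WRRY R=WBOR B=ORBB L=GGOB
Query 1: U[2] = O
Query 2: B[1] = R
Query 3: L[2] = O
Query 4: D[3] = Y
Query 5: R[2] = O

Answer: O R O Y O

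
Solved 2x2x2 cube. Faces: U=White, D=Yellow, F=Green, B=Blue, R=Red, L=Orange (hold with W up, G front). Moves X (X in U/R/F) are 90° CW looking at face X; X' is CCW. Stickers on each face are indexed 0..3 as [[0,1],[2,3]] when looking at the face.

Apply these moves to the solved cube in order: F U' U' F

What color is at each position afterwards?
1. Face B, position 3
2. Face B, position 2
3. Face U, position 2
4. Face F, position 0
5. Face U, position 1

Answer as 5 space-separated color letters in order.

Answer: B B Y G O

Derivation:
After move 1 (F): F=GGGG U=WWOO R=WRWR D=RRYY L=OYOY
After move 2 (U'): U=WOWO F=OYGG R=GGWR B=WRBB L=BBOY
After move 3 (U'): U=OOWW F=BBGG R=OYWR B=GGBB L=WROY
After move 4 (F): F=GBGB U=OOYR R=WYWR D=WOYY L=WROR
Query 1: B[3] = B
Query 2: B[2] = B
Query 3: U[2] = Y
Query 4: F[0] = G
Query 5: U[1] = O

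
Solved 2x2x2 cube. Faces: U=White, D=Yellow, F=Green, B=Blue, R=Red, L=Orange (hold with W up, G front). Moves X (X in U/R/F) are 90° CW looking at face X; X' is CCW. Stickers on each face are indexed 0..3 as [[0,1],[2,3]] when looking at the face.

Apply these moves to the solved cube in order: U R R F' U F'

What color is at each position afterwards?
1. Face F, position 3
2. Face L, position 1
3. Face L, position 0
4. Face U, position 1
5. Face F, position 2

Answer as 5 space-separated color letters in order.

Answer: R Y B W W

Derivation:
After move 1 (U): U=WWWW F=RRGG R=BBRR B=OOBB L=GGOO
After move 2 (R): R=RBRB U=WRWG F=RYGY D=YBYO B=WOWB
After move 3 (R): R=RRBB U=WYWY F=RBGO D=YWYW B=GORB
After move 4 (F'): F=BORG U=WYRB R=WRYB D=GOYW L=GYOW
After move 5 (U): U=RWBY F=WRRG R=GOYB B=GYRB L=BOOW
After move 6 (F'): F=RGWR U=RWGY R=OOGB D=OWYW L=BYOB
Query 1: F[3] = R
Query 2: L[1] = Y
Query 3: L[0] = B
Query 4: U[1] = W
Query 5: F[2] = W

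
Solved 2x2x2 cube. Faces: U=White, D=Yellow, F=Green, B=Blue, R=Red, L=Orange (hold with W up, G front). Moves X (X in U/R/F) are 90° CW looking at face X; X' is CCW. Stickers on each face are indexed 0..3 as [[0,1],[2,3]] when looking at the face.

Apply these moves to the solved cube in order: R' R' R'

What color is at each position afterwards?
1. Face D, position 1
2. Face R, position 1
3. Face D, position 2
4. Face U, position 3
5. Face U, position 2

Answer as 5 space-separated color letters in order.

Answer: B R Y G W

Derivation:
After move 1 (R'): R=RRRR U=WBWB F=GWGW D=YGYG B=YBYB
After move 2 (R'): R=RRRR U=WYWY F=GBGB D=YWYW B=GBGB
After move 3 (R'): R=RRRR U=WGWG F=GYGY D=YBYB B=WBWB
Query 1: D[1] = B
Query 2: R[1] = R
Query 3: D[2] = Y
Query 4: U[3] = G
Query 5: U[2] = W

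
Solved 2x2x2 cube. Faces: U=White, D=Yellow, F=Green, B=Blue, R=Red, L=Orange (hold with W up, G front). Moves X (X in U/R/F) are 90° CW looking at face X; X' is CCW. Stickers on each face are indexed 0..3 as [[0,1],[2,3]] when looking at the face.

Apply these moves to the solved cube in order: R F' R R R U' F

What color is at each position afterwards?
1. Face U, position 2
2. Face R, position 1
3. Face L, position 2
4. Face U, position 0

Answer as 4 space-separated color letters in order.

After move 1 (R): R=RRRR U=WGWG F=GYGY D=YBYB B=WBWB
After move 2 (F'): F=YYGG U=WGRR R=BRYR D=OOYB L=OGOW
After move 3 (R): R=YBRR U=WYRG F=YOGB D=OWYW B=RBGB
After move 4 (R): R=RYRB U=WORB F=YWGW D=OGYR B=GBYB
After move 5 (R): R=RRBY U=WWRW F=YGGR D=OYYG B=BBOB
After move 6 (U'): U=WWWR F=OGGR R=YGBY B=RROB L=BBOW
After move 7 (F): F=GORG U=WWWB R=WGRY D=BYYG L=BOOY
Query 1: U[2] = W
Query 2: R[1] = G
Query 3: L[2] = O
Query 4: U[0] = W

Answer: W G O W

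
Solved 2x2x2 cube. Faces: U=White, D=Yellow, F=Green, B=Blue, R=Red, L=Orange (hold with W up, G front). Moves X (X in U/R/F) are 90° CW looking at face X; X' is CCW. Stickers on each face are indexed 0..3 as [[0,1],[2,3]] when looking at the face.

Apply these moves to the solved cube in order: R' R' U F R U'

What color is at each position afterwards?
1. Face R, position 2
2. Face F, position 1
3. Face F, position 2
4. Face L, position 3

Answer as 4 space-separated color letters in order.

After move 1 (R'): R=RRRR U=WBWB F=GWGW D=YGYG B=YBYB
After move 2 (R'): R=RRRR U=WYWY F=GBGB D=YWYW B=GBGB
After move 3 (U): U=WWYY F=RRGB R=GBRR B=OOGB L=GBOO
After move 4 (F): F=GRBR U=WWOB R=YBYR D=RGYW L=GYOW
After move 5 (R): R=YYRB U=WROR F=GGBW D=RGYO B=BOWB
After move 6 (U'): U=RRWO F=GYBW R=GGRB B=YYWB L=BOOW
Query 1: R[2] = R
Query 2: F[1] = Y
Query 3: F[2] = B
Query 4: L[3] = W

Answer: R Y B W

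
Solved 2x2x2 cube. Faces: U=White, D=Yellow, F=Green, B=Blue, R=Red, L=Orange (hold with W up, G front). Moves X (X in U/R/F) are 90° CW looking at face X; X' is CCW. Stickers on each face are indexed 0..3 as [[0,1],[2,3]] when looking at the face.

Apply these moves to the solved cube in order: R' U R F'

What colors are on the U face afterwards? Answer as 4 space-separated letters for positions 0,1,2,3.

Answer: W R R R

Derivation:
After move 1 (R'): R=RRRR U=WBWB F=GWGW D=YGYG B=YBYB
After move 2 (U): U=WWBB F=RRGW R=YBRR B=OOYB L=GWOO
After move 3 (R): R=RYRB U=WRBW F=RGGG D=YYYO B=BOWB
After move 4 (F'): F=GGRG U=WRRR R=YYYB D=WOYO L=GWOB
Query: U face = WRRR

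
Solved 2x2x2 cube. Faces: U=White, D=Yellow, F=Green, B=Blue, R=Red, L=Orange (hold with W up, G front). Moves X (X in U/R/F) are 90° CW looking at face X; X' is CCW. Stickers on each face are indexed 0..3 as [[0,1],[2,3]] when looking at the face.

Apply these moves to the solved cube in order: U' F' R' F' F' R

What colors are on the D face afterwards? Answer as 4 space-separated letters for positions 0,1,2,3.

Answer: R O Y Y

Derivation:
After move 1 (U'): U=WWWW F=OOGG R=GGRR B=RRBB L=BBOO
After move 2 (F'): F=OGOG U=WWGR R=YGYR D=BOYY L=BWOW
After move 3 (R'): R=GRYY U=WBGR F=OWOR D=BGYG B=YROB
After move 4 (F'): F=WROO U=WBGY R=GRBY D=WWYG L=BROG
After move 5 (F'): F=ROWO U=WBGB R=WRWY D=RGYG L=BYOG
After move 6 (R): R=WWYR U=WOGO F=RGWG D=ROYY B=BRBB
Query: D face = ROYY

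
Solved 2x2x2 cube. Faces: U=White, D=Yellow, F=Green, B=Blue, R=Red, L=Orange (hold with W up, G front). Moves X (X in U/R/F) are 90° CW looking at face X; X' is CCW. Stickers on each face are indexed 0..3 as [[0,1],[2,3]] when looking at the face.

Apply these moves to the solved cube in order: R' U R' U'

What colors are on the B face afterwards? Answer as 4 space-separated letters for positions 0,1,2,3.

After move 1 (R'): R=RRRR U=WBWB F=GWGW D=YGYG B=YBYB
After move 2 (U): U=WWBB F=RRGW R=YBRR B=OOYB L=GWOO
After move 3 (R'): R=BRYR U=WYBO F=RWGB D=YRYW B=GOGB
After move 4 (U'): U=YOWB F=GWGB R=RWYR B=BRGB L=GOOO
Query: B face = BRGB

Answer: B R G B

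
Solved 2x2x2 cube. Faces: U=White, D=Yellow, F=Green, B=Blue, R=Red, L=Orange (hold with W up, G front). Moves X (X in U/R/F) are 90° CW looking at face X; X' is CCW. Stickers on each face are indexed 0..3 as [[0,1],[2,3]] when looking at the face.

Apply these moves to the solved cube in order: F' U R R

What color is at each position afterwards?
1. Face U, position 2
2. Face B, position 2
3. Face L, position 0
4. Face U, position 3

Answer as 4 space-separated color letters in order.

After move 1 (F'): F=GGGG U=WWRR R=YRYR D=OOYY L=OWOW
After move 2 (U): U=RWRW F=YRGG R=BBYR B=OWBB L=GGOW
After move 3 (R): R=YBRB U=RRRG F=YOGY D=OBYO B=WWWB
After move 4 (R): R=RYBB U=RORY F=YBGO D=OWYW B=GWRB
Query 1: U[2] = R
Query 2: B[2] = R
Query 3: L[0] = G
Query 4: U[3] = Y

Answer: R R G Y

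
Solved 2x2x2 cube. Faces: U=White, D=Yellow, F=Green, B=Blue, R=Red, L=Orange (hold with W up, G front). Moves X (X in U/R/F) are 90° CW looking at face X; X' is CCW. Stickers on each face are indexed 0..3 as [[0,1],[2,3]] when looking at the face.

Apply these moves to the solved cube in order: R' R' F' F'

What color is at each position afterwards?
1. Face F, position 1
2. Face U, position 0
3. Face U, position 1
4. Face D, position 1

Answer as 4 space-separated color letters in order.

After move 1 (R'): R=RRRR U=WBWB F=GWGW D=YGYG B=YBYB
After move 2 (R'): R=RRRR U=WYWY F=GBGB D=YWYW B=GBGB
After move 3 (F'): F=BBGG U=WYRR R=WRYR D=OOYW L=OYOW
After move 4 (F'): F=BGBG U=WYWY R=OROR D=YWYW L=OROR
Query 1: F[1] = G
Query 2: U[0] = W
Query 3: U[1] = Y
Query 4: D[1] = W

Answer: G W Y W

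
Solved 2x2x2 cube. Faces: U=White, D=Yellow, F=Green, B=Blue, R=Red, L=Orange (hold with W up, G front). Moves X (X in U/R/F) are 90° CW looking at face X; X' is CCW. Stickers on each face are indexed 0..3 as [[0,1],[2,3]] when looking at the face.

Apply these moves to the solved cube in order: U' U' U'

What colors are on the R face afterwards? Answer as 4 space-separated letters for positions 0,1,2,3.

After move 1 (U'): U=WWWW F=OOGG R=GGRR B=RRBB L=BBOO
After move 2 (U'): U=WWWW F=BBGG R=OORR B=GGBB L=RROO
After move 3 (U'): U=WWWW F=RRGG R=BBRR B=OOBB L=GGOO
Query: R face = BBRR

Answer: B B R R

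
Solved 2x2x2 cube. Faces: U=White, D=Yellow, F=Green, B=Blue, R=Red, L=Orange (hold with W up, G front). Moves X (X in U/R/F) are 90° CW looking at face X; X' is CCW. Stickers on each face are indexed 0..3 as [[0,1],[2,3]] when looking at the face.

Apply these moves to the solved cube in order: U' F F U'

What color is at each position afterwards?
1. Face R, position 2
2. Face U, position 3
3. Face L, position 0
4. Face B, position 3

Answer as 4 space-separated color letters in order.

After move 1 (U'): U=WWWW F=OOGG R=GGRR B=RRBB L=BBOO
After move 2 (F): F=GOGO U=WWOB R=WGWR D=RGYY L=BYOY
After move 3 (F): F=GGOO U=WWYY R=OGBR D=WWYY L=BROG
After move 4 (U'): U=WYWY F=BROO R=GGBR B=OGBB L=RROG
Query 1: R[2] = B
Query 2: U[3] = Y
Query 3: L[0] = R
Query 4: B[3] = B

Answer: B Y R B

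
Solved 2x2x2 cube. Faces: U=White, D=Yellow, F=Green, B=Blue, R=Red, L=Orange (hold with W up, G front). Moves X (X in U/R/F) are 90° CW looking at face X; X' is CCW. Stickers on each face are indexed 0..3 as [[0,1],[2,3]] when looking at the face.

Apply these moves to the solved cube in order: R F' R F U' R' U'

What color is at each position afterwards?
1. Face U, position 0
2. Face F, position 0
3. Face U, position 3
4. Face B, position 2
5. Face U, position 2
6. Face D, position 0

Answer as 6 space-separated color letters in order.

After move 1 (R): R=RRRR U=WGWG F=GYGY D=YBYB B=WBWB
After move 2 (F'): F=YYGG U=WGRR R=BRYR D=OOYB L=OGOW
After move 3 (R): R=YBRR U=WYRG F=YOGB D=OWYW B=RBGB
After move 4 (F): F=GYBO U=WYWG R=RBGR D=RYYW L=OOOW
After move 5 (U'): U=YGWW F=OOBO R=GYGR B=RBGB L=RBOW
After move 6 (R'): R=YRGG U=YGWR F=OGBW D=ROYO B=WBYB
After move 7 (U'): U=GRYW F=RBBW R=OGGG B=YRYB L=WBOW
Query 1: U[0] = G
Query 2: F[0] = R
Query 3: U[3] = W
Query 4: B[2] = Y
Query 5: U[2] = Y
Query 6: D[0] = R

Answer: G R W Y Y R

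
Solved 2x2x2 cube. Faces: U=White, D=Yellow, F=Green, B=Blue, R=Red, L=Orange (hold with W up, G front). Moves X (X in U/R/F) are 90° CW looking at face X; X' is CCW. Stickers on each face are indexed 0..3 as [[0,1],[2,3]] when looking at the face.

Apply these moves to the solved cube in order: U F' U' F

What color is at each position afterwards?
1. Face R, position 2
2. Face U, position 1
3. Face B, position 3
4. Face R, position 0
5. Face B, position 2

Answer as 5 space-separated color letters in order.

After move 1 (U): U=WWWW F=RRGG R=BBRR B=OOBB L=GGOO
After move 2 (F'): F=RGRG U=WWBR R=YBYR D=GOYY L=GWOW
After move 3 (U'): U=WRWB F=GWRG R=RGYR B=YBBB L=OOOW
After move 4 (F): F=RGGW U=WRWO R=WGBR D=YRYY L=OGOO
Query 1: R[2] = B
Query 2: U[1] = R
Query 3: B[3] = B
Query 4: R[0] = W
Query 5: B[2] = B

Answer: B R B W B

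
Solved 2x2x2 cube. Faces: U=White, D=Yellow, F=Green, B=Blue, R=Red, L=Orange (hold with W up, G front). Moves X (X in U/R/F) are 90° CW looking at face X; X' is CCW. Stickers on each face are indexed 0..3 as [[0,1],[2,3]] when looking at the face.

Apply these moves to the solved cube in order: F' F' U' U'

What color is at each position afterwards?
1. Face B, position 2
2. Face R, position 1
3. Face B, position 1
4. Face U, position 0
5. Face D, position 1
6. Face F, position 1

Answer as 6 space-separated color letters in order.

After move 1 (F'): F=GGGG U=WWRR R=YRYR D=OOYY L=OWOW
After move 2 (F'): F=GGGG U=WWYY R=OROR D=WWYY L=OROR
After move 3 (U'): U=WYWY F=ORGG R=GGOR B=ORBB L=BBOR
After move 4 (U'): U=YYWW F=BBGG R=OROR B=GGBB L=OROR
Query 1: B[2] = B
Query 2: R[1] = R
Query 3: B[1] = G
Query 4: U[0] = Y
Query 5: D[1] = W
Query 6: F[1] = B

Answer: B R G Y W B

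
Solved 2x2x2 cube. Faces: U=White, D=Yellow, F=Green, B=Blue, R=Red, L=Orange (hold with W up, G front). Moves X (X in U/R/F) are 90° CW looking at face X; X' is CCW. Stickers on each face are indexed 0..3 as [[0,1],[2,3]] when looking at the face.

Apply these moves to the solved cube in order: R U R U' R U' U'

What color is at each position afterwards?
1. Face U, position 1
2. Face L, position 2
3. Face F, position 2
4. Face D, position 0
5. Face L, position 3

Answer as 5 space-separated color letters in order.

Answer: W O G Y O

Derivation:
After move 1 (R): R=RRRR U=WGWG F=GYGY D=YBYB B=WBWB
After move 2 (U): U=WWGG F=RRGY R=WBRR B=OOWB L=GYOO
After move 3 (R): R=RWRB U=WRGY F=RBGB D=YWYO B=GOWB
After move 4 (U'): U=RYWG F=GYGB R=RBRB B=RWWB L=GOOO
After move 5 (R): R=RRBB U=RYWB F=GWGO D=YWYR B=GWYB
After move 6 (U'): U=YBRW F=GOGO R=GWBB B=RRYB L=GWOO
After move 7 (U'): U=BWYR F=GWGO R=GOBB B=GWYB L=RROO
Query 1: U[1] = W
Query 2: L[2] = O
Query 3: F[2] = G
Query 4: D[0] = Y
Query 5: L[3] = O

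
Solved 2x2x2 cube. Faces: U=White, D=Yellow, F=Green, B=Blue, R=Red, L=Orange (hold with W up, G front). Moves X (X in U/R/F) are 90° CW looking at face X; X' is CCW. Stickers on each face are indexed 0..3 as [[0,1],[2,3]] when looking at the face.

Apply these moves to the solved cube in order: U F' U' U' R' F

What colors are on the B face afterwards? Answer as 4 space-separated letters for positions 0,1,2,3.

Answer: Y G O B

Derivation:
After move 1 (U): U=WWWW F=RRGG R=BBRR B=OOBB L=GGOO
After move 2 (F'): F=RGRG U=WWBR R=YBYR D=GOYY L=GWOW
After move 3 (U'): U=WRWB F=GWRG R=RGYR B=YBBB L=OOOW
After move 4 (U'): U=RBWW F=OORG R=GWYR B=RGBB L=YBOW
After move 5 (R'): R=WRGY U=RBWR F=OBRW D=GOYG B=YGOB
After move 6 (F): F=ROWB U=RBWB R=WRRY D=GWYG L=YGOO
Query: B face = YGOB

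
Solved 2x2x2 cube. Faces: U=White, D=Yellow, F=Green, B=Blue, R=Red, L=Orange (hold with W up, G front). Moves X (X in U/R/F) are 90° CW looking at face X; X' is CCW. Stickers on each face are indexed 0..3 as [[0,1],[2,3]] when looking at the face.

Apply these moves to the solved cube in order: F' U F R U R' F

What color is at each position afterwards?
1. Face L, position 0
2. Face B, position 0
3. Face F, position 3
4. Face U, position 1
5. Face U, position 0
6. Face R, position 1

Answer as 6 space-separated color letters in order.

Answer: G O R W W B

Derivation:
After move 1 (F'): F=GGGG U=WWRR R=YRYR D=OOYY L=OWOW
After move 2 (U): U=RWRW F=YRGG R=BBYR B=OWBB L=GGOW
After move 3 (F): F=GYGR U=RWWG R=RBWR D=YBYY L=GOOO
After move 4 (R): R=WRRB U=RYWR F=GBGY D=YBYO B=GWWB
After move 5 (U): U=WRRY F=WRGY R=GWRB B=GOWB L=GBOO
After move 6 (R'): R=WBGR U=WWRG F=WRGY D=YRYY B=OOBB
After move 7 (F): F=GWYR U=WWOB R=RBGR D=GWYY L=GYOR
Query 1: L[0] = G
Query 2: B[0] = O
Query 3: F[3] = R
Query 4: U[1] = W
Query 5: U[0] = W
Query 6: R[1] = B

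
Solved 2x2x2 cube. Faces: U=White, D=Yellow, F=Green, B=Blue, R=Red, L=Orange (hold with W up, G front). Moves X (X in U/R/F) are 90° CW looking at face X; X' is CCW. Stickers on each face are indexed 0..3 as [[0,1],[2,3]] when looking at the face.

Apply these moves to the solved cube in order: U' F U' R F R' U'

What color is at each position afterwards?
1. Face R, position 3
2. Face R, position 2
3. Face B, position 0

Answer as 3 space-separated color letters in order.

After move 1 (U'): U=WWWW F=OOGG R=GGRR B=RRBB L=BBOO
After move 2 (F): F=GOGO U=WWOB R=WGWR D=RGYY L=BYOY
After move 3 (U'): U=WBWO F=BYGO R=GOWR B=WGBB L=RROY
After move 4 (R): R=WGRO U=WYWO F=BGGY D=RBYW B=OGBB
After move 5 (F): F=GBYG U=WYYR R=WGOO D=RWYW L=RROB
After move 6 (R'): R=GOWO U=WBYO F=GYYR D=RBYG B=WGWB
After move 7 (U'): U=BOWY F=RRYR R=GYWO B=GOWB L=WGOB
Query 1: R[3] = O
Query 2: R[2] = W
Query 3: B[0] = G

Answer: O W G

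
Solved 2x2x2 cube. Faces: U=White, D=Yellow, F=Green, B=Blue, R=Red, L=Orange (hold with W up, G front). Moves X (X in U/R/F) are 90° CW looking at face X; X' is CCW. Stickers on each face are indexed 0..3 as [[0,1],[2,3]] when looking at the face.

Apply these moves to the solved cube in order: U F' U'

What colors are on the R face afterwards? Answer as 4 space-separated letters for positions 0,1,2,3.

After move 1 (U): U=WWWW F=RRGG R=BBRR B=OOBB L=GGOO
After move 2 (F'): F=RGRG U=WWBR R=YBYR D=GOYY L=GWOW
After move 3 (U'): U=WRWB F=GWRG R=RGYR B=YBBB L=OOOW
Query: R face = RGYR

Answer: R G Y R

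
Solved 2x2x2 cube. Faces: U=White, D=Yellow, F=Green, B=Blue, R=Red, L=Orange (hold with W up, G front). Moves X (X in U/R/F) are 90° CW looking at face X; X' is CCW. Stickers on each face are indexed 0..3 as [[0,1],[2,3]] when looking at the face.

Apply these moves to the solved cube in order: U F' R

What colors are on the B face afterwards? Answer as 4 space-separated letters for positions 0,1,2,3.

After move 1 (U): U=WWWW F=RRGG R=BBRR B=OOBB L=GGOO
After move 2 (F'): F=RGRG U=WWBR R=YBYR D=GOYY L=GWOW
After move 3 (R): R=YYRB U=WGBG F=RORY D=GBYO B=ROWB
Query: B face = ROWB

Answer: R O W B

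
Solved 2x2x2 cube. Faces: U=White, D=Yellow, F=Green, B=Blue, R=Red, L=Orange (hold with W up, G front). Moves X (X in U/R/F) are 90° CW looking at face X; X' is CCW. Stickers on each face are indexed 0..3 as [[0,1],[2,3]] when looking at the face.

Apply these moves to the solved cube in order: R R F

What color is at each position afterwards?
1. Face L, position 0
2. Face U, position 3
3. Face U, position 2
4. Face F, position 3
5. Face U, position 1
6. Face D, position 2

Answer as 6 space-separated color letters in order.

Answer: O O O B Y Y

Derivation:
After move 1 (R): R=RRRR U=WGWG F=GYGY D=YBYB B=WBWB
After move 2 (R): R=RRRR U=WYWY F=GBGB D=YWYW B=GBGB
After move 3 (F): F=GGBB U=WYOO R=WRYR D=RRYW L=OYOW
Query 1: L[0] = O
Query 2: U[3] = O
Query 3: U[2] = O
Query 4: F[3] = B
Query 5: U[1] = Y
Query 6: D[2] = Y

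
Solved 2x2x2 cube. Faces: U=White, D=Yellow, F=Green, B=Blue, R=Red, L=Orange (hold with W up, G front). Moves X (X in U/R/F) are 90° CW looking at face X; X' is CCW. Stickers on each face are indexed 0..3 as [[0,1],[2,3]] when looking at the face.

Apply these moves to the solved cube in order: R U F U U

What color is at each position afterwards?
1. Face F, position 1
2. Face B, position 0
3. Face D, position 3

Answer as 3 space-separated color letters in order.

Answer: O G B

Derivation:
After move 1 (R): R=RRRR U=WGWG F=GYGY D=YBYB B=WBWB
After move 2 (U): U=WWGG F=RRGY R=WBRR B=OOWB L=GYOO
After move 3 (F): F=GRYR U=WWOY R=GBGR D=RWYB L=GYOB
After move 4 (U): U=OWYW F=GBYR R=OOGR B=GYWB L=GROB
After move 5 (U): U=YOWW F=OOYR R=GYGR B=GRWB L=GBOB
Query 1: F[1] = O
Query 2: B[0] = G
Query 3: D[3] = B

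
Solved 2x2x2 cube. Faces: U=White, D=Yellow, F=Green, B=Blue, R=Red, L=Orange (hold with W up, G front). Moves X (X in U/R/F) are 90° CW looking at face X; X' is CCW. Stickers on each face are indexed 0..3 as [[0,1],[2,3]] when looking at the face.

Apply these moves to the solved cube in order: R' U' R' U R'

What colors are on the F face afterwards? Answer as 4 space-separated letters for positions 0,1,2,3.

After move 1 (R'): R=RRRR U=WBWB F=GWGW D=YGYG B=YBYB
After move 2 (U'): U=BBWW F=OOGW R=GWRR B=RRYB L=YBOO
After move 3 (R'): R=WRGR U=BYWR F=OBGW D=YOYW B=GRGB
After move 4 (U): U=WBRY F=WRGW R=GRGR B=YBGB L=OBOO
After move 5 (R'): R=RRGG U=WGRY F=WBGY D=YRYW B=WBOB
Query: F face = WBGY

Answer: W B G Y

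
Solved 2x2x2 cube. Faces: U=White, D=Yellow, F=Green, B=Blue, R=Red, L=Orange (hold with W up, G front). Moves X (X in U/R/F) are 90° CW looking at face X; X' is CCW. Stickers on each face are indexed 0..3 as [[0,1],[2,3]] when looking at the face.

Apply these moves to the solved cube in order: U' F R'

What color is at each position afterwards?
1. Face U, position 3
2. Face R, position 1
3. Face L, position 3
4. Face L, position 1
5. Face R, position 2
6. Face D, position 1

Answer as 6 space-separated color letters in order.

After move 1 (U'): U=WWWW F=OOGG R=GGRR B=RRBB L=BBOO
After move 2 (F): F=GOGO U=WWOB R=WGWR D=RGYY L=BYOY
After move 3 (R'): R=GRWW U=WBOR F=GWGB D=ROYO B=YRGB
Query 1: U[3] = R
Query 2: R[1] = R
Query 3: L[3] = Y
Query 4: L[1] = Y
Query 5: R[2] = W
Query 6: D[1] = O

Answer: R R Y Y W O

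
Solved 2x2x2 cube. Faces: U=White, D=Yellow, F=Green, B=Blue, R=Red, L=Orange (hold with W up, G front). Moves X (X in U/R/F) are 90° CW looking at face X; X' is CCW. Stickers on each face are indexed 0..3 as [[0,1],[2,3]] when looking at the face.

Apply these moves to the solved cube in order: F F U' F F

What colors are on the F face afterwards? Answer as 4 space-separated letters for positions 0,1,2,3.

After move 1 (F): F=GGGG U=WWOO R=WRWR D=RRYY L=OYOY
After move 2 (F): F=GGGG U=WWYY R=OROR D=WWYY L=OROR
After move 3 (U'): U=WYWY F=ORGG R=GGOR B=ORBB L=BBOR
After move 4 (F): F=GOGR U=WYRB R=WGYR D=OGYY L=BWOW
After move 5 (F): F=GGRO U=WYWW R=RGBR D=YWYY L=BOOG
Query: F face = GGRO

Answer: G G R O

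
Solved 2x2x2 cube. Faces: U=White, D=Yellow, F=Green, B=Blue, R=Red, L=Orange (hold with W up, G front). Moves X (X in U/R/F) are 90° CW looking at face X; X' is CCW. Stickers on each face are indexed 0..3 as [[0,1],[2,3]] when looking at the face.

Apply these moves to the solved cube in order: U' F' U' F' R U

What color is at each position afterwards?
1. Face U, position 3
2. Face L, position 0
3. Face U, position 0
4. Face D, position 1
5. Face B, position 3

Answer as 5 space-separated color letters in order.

After move 1 (U'): U=WWWW F=OOGG R=GGRR B=RRBB L=BBOO
After move 2 (F'): F=OGOG U=WWGR R=YGYR D=BOYY L=BWOW
After move 3 (U'): U=WRWG F=BWOG R=OGYR B=YGBB L=RROW
After move 4 (F'): F=WGBO U=WROY R=OGBR D=RWYY L=RGOW
After move 5 (R): R=BORG U=WGOO F=WWBY D=RBYY B=YGRB
After move 6 (U): U=OWOG F=BOBY R=YGRG B=RGRB L=WWOW
Query 1: U[3] = G
Query 2: L[0] = W
Query 3: U[0] = O
Query 4: D[1] = B
Query 5: B[3] = B

Answer: G W O B B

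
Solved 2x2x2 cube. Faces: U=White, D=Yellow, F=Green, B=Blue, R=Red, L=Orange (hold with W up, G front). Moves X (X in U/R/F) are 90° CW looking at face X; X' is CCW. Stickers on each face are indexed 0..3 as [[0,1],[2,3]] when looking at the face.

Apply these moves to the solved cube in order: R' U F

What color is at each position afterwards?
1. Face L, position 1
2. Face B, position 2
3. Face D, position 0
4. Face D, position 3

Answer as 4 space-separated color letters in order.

After move 1 (R'): R=RRRR U=WBWB F=GWGW D=YGYG B=YBYB
After move 2 (U): U=WWBB F=RRGW R=YBRR B=OOYB L=GWOO
After move 3 (F): F=GRWR U=WWOW R=BBBR D=RYYG L=GYOG
Query 1: L[1] = Y
Query 2: B[2] = Y
Query 3: D[0] = R
Query 4: D[3] = G

Answer: Y Y R G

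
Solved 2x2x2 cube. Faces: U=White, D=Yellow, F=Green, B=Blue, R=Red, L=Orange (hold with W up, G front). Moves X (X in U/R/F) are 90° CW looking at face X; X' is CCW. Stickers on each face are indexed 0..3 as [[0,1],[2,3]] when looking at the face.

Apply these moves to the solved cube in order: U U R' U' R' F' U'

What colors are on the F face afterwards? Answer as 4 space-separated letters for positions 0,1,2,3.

Answer: Y O R G

Derivation:
After move 1 (U): U=WWWW F=RRGG R=BBRR B=OOBB L=GGOO
After move 2 (U): U=WWWW F=BBGG R=OORR B=GGBB L=RROO
After move 3 (R'): R=OROR U=WBWG F=BWGW D=YBYG B=YGYB
After move 4 (U'): U=BGWW F=RRGW R=BWOR B=ORYB L=YGOO
After move 5 (R'): R=WRBO U=BYWO F=RGGW D=YRYW B=GRBB
After move 6 (F'): F=GWRG U=BYWB R=RRYO D=GOYW L=YOOW
After move 7 (U'): U=YBBW F=YORG R=GWYO B=RRBB L=GROW
Query: F face = YORG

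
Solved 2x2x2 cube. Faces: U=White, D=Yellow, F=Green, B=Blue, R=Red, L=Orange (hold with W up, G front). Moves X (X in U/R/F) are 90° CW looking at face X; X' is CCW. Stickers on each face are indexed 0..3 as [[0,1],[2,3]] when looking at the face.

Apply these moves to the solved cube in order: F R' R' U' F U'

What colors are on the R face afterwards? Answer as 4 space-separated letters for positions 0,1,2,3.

Answer: G O O W

Derivation:
After move 1 (F): F=GGGG U=WWOO R=WRWR D=RRYY L=OYOY
After move 2 (R'): R=RRWW U=WBOB F=GWGO D=RGYG B=YBRB
After move 3 (R'): R=RWRW U=WROY F=GBGB D=RWYO B=GBGB
After move 4 (U'): U=RYWO F=OYGB R=GBRW B=RWGB L=GBOY
After move 5 (F): F=GOBY U=RYYB R=WBOW D=RGYO L=GROW
After move 6 (U'): U=YBRY F=GRBY R=GOOW B=WBGB L=RWOW
Query: R face = GOOW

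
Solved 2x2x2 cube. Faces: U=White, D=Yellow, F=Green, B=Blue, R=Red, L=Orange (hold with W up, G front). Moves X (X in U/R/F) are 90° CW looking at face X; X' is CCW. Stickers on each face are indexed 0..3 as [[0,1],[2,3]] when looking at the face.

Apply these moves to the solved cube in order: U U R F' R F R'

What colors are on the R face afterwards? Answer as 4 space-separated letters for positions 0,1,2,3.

Answer: B O R G

Derivation:
After move 1 (U): U=WWWW F=RRGG R=BBRR B=OOBB L=GGOO
After move 2 (U): U=WWWW F=BBGG R=OORR B=GGBB L=RROO
After move 3 (R): R=RORO U=WBWG F=BYGY D=YBYG B=WGWB
After move 4 (F'): F=YYBG U=WBRR R=BOYO D=ROYG L=RGOW
After move 5 (R): R=YBOO U=WYRG F=YOBG D=RWYW B=RGBB
After move 6 (F): F=BYGO U=WYWG R=RBGO D=OYYW L=RROW
After move 7 (R'): R=BORG U=WBWR F=BYGG D=OYYO B=WGYB
Query: R face = BORG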